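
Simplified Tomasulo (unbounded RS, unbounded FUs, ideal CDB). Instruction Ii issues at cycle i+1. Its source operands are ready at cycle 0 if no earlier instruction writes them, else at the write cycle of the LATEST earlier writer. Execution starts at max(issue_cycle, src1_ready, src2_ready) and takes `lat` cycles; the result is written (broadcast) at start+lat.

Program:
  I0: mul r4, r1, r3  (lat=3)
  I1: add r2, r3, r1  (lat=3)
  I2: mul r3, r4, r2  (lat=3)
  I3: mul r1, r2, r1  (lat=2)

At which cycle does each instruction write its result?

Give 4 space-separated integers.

I0 mul r4: issue@1 deps=(None,None) exec_start@1 write@4
I1 add r2: issue@2 deps=(None,None) exec_start@2 write@5
I2 mul r3: issue@3 deps=(0,1) exec_start@5 write@8
I3 mul r1: issue@4 deps=(1,None) exec_start@5 write@7

Answer: 4 5 8 7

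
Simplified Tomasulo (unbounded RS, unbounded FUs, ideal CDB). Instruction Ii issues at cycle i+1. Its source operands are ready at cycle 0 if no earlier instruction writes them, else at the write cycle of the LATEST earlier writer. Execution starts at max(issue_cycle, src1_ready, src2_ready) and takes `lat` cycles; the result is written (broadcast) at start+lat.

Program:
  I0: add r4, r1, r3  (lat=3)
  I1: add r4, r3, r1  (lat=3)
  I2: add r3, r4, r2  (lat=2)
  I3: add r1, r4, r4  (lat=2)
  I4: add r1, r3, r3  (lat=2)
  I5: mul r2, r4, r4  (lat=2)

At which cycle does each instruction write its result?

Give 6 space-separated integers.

Answer: 4 5 7 7 9 8

Derivation:
I0 add r4: issue@1 deps=(None,None) exec_start@1 write@4
I1 add r4: issue@2 deps=(None,None) exec_start@2 write@5
I2 add r3: issue@3 deps=(1,None) exec_start@5 write@7
I3 add r1: issue@4 deps=(1,1) exec_start@5 write@7
I4 add r1: issue@5 deps=(2,2) exec_start@7 write@9
I5 mul r2: issue@6 deps=(1,1) exec_start@6 write@8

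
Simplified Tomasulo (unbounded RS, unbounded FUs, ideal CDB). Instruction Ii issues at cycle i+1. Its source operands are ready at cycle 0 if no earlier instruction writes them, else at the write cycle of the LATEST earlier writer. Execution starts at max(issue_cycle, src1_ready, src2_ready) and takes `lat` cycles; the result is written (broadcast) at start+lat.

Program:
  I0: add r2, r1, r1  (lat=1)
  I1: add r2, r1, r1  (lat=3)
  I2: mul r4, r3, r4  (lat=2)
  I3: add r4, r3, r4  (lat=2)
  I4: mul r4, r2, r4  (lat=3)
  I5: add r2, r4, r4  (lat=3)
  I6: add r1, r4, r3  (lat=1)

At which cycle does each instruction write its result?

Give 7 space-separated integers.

Answer: 2 5 5 7 10 13 11

Derivation:
I0 add r2: issue@1 deps=(None,None) exec_start@1 write@2
I1 add r2: issue@2 deps=(None,None) exec_start@2 write@5
I2 mul r4: issue@3 deps=(None,None) exec_start@3 write@5
I3 add r4: issue@4 deps=(None,2) exec_start@5 write@7
I4 mul r4: issue@5 deps=(1,3) exec_start@7 write@10
I5 add r2: issue@6 deps=(4,4) exec_start@10 write@13
I6 add r1: issue@7 deps=(4,None) exec_start@10 write@11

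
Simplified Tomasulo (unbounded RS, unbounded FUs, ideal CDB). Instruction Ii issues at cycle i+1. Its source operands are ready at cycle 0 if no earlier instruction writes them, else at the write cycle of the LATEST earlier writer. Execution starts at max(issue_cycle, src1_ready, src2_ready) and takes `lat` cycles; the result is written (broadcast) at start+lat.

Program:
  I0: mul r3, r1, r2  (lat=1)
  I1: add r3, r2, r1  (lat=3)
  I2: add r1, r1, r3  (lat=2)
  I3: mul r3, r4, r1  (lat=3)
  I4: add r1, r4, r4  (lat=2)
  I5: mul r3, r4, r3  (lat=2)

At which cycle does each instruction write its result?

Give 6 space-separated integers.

Answer: 2 5 7 10 7 12

Derivation:
I0 mul r3: issue@1 deps=(None,None) exec_start@1 write@2
I1 add r3: issue@2 deps=(None,None) exec_start@2 write@5
I2 add r1: issue@3 deps=(None,1) exec_start@5 write@7
I3 mul r3: issue@4 deps=(None,2) exec_start@7 write@10
I4 add r1: issue@5 deps=(None,None) exec_start@5 write@7
I5 mul r3: issue@6 deps=(None,3) exec_start@10 write@12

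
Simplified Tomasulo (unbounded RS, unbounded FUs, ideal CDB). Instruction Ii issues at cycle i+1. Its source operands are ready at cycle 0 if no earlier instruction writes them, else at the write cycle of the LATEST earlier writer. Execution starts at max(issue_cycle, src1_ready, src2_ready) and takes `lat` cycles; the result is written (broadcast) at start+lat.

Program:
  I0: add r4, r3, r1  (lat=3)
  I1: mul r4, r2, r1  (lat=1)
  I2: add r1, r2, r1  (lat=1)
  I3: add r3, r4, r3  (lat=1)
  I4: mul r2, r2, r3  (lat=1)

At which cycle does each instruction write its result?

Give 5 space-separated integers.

Answer: 4 3 4 5 6

Derivation:
I0 add r4: issue@1 deps=(None,None) exec_start@1 write@4
I1 mul r4: issue@2 deps=(None,None) exec_start@2 write@3
I2 add r1: issue@3 deps=(None,None) exec_start@3 write@4
I3 add r3: issue@4 deps=(1,None) exec_start@4 write@5
I4 mul r2: issue@5 deps=(None,3) exec_start@5 write@6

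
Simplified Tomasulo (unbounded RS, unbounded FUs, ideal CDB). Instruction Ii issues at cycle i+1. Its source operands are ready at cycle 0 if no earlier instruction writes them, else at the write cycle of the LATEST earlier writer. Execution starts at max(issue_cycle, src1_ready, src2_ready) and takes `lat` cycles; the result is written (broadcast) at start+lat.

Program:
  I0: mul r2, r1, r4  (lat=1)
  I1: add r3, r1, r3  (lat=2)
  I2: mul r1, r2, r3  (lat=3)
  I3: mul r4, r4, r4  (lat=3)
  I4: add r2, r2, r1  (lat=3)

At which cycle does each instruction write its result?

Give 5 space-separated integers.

Answer: 2 4 7 7 10

Derivation:
I0 mul r2: issue@1 deps=(None,None) exec_start@1 write@2
I1 add r3: issue@2 deps=(None,None) exec_start@2 write@4
I2 mul r1: issue@3 deps=(0,1) exec_start@4 write@7
I3 mul r4: issue@4 deps=(None,None) exec_start@4 write@7
I4 add r2: issue@5 deps=(0,2) exec_start@7 write@10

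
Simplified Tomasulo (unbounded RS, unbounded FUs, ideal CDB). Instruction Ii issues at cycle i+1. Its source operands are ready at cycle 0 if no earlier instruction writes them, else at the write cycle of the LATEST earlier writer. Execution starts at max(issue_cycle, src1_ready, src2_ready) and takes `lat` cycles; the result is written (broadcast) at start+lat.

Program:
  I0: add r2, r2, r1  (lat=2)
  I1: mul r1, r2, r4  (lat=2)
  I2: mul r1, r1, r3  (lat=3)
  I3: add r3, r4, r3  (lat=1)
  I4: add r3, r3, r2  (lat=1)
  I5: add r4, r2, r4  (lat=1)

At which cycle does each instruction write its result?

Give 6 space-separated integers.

Answer: 3 5 8 5 6 7

Derivation:
I0 add r2: issue@1 deps=(None,None) exec_start@1 write@3
I1 mul r1: issue@2 deps=(0,None) exec_start@3 write@5
I2 mul r1: issue@3 deps=(1,None) exec_start@5 write@8
I3 add r3: issue@4 deps=(None,None) exec_start@4 write@5
I4 add r3: issue@5 deps=(3,0) exec_start@5 write@6
I5 add r4: issue@6 deps=(0,None) exec_start@6 write@7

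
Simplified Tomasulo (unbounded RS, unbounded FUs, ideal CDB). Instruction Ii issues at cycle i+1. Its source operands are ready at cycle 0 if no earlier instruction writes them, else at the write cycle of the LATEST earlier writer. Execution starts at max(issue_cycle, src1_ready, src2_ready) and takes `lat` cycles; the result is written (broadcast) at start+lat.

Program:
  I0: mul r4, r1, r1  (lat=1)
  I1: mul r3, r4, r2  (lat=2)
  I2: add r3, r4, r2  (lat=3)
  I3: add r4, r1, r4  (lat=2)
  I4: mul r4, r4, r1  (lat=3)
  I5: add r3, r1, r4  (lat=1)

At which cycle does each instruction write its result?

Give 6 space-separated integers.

Answer: 2 4 6 6 9 10

Derivation:
I0 mul r4: issue@1 deps=(None,None) exec_start@1 write@2
I1 mul r3: issue@2 deps=(0,None) exec_start@2 write@4
I2 add r3: issue@3 deps=(0,None) exec_start@3 write@6
I3 add r4: issue@4 deps=(None,0) exec_start@4 write@6
I4 mul r4: issue@5 deps=(3,None) exec_start@6 write@9
I5 add r3: issue@6 deps=(None,4) exec_start@9 write@10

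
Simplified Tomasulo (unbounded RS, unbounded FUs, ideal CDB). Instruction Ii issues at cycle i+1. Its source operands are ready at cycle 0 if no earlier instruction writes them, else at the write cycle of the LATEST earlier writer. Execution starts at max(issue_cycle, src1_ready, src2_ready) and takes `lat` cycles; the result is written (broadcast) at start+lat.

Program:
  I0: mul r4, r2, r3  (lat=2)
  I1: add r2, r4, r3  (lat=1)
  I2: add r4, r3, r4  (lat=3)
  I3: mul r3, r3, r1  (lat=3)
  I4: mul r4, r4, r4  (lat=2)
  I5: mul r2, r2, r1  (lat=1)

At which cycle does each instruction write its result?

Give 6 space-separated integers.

Answer: 3 4 6 7 8 7

Derivation:
I0 mul r4: issue@1 deps=(None,None) exec_start@1 write@3
I1 add r2: issue@2 deps=(0,None) exec_start@3 write@4
I2 add r4: issue@3 deps=(None,0) exec_start@3 write@6
I3 mul r3: issue@4 deps=(None,None) exec_start@4 write@7
I4 mul r4: issue@5 deps=(2,2) exec_start@6 write@8
I5 mul r2: issue@6 deps=(1,None) exec_start@6 write@7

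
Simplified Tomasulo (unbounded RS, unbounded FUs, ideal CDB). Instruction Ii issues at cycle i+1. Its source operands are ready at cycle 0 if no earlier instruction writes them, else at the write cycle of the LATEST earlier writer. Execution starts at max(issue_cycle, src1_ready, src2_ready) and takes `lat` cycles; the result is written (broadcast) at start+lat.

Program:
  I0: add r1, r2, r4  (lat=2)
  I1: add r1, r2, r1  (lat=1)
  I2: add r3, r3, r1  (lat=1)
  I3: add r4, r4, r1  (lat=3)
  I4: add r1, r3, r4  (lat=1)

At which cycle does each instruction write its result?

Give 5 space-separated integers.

I0 add r1: issue@1 deps=(None,None) exec_start@1 write@3
I1 add r1: issue@2 deps=(None,0) exec_start@3 write@4
I2 add r3: issue@3 deps=(None,1) exec_start@4 write@5
I3 add r4: issue@4 deps=(None,1) exec_start@4 write@7
I4 add r1: issue@5 deps=(2,3) exec_start@7 write@8

Answer: 3 4 5 7 8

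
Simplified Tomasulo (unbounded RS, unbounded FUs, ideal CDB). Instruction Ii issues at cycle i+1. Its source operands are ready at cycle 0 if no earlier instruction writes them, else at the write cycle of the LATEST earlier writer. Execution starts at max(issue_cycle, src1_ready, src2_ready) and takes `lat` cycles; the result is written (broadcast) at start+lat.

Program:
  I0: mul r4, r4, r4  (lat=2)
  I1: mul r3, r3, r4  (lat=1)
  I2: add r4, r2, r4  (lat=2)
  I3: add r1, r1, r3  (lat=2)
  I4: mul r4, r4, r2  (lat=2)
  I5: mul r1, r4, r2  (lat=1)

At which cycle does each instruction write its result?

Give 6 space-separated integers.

I0 mul r4: issue@1 deps=(None,None) exec_start@1 write@3
I1 mul r3: issue@2 deps=(None,0) exec_start@3 write@4
I2 add r4: issue@3 deps=(None,0) exec_start@3 write@5
I3 add r1: issue@4 deps=(None,1) exec_start@4 write@6
I4 mul r4: issue@5 deps=(2,None) exec_start@5 write@7
I5 mul r1: issue@6 deps=(4,None) exec_start@7 write@8

Answer: 3 4 5 6 7 8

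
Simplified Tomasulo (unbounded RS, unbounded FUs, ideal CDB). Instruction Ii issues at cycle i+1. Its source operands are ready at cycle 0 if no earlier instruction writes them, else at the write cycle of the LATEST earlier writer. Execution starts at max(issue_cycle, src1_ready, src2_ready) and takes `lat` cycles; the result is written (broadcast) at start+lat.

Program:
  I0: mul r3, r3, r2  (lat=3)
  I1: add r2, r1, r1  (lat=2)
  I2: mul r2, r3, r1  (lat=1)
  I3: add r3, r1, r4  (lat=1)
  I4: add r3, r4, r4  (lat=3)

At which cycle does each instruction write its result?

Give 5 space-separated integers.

Answer: 4 4 5 5 8

Derivation:
I0 mul r3: issue@1 deps=(None,None) exec_start@1 write@4
I1 add r2: issue@2 deps=(None,None) exec_start@2 write@4
I2 mul r2: issue@3 deps=(0,None) exec_start@4 write@5
I3 add r3: issue@4 deps=(None,None) exec_start@4 write@5
I4 add r3: issue@5 deps=(None,None) exec_start@5 write@8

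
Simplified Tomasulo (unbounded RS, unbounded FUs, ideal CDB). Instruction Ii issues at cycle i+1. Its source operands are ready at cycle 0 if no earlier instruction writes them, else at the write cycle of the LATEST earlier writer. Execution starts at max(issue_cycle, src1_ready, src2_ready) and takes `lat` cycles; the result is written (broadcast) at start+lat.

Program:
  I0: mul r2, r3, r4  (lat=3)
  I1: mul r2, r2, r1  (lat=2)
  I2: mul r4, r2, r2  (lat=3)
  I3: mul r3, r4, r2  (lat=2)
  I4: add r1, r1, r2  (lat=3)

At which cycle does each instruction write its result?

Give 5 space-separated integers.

I0 mul r2: issue@1 deps=(None,None) exec_start@1 write@4
I1 mul r2: issue@2 deps=(0,None) exec_start@4 write@6
I2 mul r4: issue@3 deps=(1,1) exec_start@6 write@9
I3 mul r3: issue@4 deps=(2,1) exec_start@9 write@11
I4 add r1: issue@5 deps=(None,1) exec_start@6 write@9

Answer: 4 6 9 11 9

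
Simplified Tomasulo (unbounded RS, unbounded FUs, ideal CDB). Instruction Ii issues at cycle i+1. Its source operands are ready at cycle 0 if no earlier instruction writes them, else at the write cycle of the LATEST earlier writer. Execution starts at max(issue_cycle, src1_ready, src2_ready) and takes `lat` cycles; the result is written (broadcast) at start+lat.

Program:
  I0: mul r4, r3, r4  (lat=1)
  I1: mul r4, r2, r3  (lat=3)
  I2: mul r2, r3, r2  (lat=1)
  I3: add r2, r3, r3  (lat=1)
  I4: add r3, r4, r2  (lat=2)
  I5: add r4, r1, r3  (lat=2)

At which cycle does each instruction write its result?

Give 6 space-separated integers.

I0 mul r4: issue@1 deps=(None,None) exec_start@1 write@2
I1 mul r4: issue@2 deps=(None,None) exec_start@2 write@5
I2 mul r2: issue@3 deps=(None,None) exec_start@3 write@4
I3 add r2: issue@4 deps=(None,None) exec_start@4 write@5
I4 add r3: issue@5 deps=(1,3) exec_start@5 write@7
I5 add r4: issue@6 deps=(None,4) exec_start@7 write@9

Answer: 2 5 4 5 7 9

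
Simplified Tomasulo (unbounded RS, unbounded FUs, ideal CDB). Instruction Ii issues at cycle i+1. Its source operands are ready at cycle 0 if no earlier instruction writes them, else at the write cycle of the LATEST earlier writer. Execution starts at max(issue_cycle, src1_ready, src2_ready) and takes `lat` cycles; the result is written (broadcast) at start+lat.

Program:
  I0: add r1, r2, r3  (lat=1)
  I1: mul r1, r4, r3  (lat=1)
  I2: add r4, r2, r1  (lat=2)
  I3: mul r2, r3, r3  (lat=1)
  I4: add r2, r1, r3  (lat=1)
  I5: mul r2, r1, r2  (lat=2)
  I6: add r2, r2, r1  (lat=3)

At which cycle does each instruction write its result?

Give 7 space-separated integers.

I0 add r1: issue@1 deps=(None,None) exec_start@1 write@2
I1 mul r1: issue@2 deps=(None,None) exec_start@2 write@3
I2 add r4: issue@3 deps=(None,1) exec_start@3 write@5
I3 mul r2: issue@4 deps=(None,None) exec_start@4 write@5
I4 add r2: issue@5 deps=(1,None) exec_start@5 write@6
I5 mul r2: issue@6 deps=(1,4) exec_start@6 write@8
I6 add r2: issue@7 deps=(5,1) exec_start@8 write@11

Answer: 2 3 5 5 6 8 11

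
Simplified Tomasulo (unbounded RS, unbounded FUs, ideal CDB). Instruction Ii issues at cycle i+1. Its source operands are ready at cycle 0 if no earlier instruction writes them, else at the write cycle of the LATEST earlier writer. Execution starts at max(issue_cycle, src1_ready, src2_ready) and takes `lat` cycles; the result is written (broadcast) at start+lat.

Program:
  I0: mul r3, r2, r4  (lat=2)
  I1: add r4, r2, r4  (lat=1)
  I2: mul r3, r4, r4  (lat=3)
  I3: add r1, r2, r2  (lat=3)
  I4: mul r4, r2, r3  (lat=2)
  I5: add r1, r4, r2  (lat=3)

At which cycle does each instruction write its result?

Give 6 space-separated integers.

I0 mul r3: issue@1 deps=(None,None) exec_start@1 write@3
I1 add r4: issue@2 deps=(None,None) exec_start@2 write@3
I2 mul r3: issue@3 deps=(1,1) exec_start@3 write@6
I3 add r1: issue@4 deps=(None,None) exec_start@4 write@7
I4 mul r4: issue@5 deps=(None,2) exec_start@6 write@8
I5 add r1: issue@6 deps=(4,None) exec_start@8 write@11

Answer: 3 3 6 7 8 11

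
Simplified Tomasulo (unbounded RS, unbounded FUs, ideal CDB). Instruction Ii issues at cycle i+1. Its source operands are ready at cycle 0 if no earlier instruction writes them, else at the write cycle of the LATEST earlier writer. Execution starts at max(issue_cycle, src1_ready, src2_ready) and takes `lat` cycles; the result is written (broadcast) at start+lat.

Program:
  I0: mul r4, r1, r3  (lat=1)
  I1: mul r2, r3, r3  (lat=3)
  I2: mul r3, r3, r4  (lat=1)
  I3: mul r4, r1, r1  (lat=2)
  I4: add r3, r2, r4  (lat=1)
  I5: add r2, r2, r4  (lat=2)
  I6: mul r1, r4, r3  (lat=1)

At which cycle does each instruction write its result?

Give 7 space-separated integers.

Answer: 2 5 4 6 7 8 8

Derivation:
I0 mul r4: issue@1 deps=(None,None) exec_start@1 write@2
I1 mul r2: issue@2 deps=(None,None) exec_start@2 write@5
I2 mul r3: issue@3 deps=(None,0) exec_start@3 write@4
I3 mul r4: issue@4 deps=(None,None) exec_start@4 write@6
I4 add r3: issue@5 deps=(1,3) exec_start@6 write@7
I5 add r2: issue@6 deps=(1,3) exec_start@6 write@8
I6 mul r1: issue@7 deps=(3,4) exec_start@7 write@8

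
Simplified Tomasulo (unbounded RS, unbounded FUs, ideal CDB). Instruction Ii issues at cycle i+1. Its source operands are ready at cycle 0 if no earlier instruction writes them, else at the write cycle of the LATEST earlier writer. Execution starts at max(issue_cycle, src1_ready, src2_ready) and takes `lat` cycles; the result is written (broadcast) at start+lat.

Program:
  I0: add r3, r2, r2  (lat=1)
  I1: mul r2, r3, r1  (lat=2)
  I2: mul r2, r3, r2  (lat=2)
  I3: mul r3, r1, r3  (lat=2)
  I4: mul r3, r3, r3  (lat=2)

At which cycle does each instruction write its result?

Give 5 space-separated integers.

I0 add r3: issue@1 deps=(None,None) exec_start@1 write@2
I1 mul r2: issue@2 deps=(0,None) exec_start@2 write@4
I2 mul r2: issue@3 deps=(0,1) exec_start@4 write@6
I3 mul r3: issue@4 deps=(None,0) exec_start@4 write@6
I4 mul r3: issue@5 deps=(3,3) exec_start@6 write@8

Answer: 2 4 6 6 8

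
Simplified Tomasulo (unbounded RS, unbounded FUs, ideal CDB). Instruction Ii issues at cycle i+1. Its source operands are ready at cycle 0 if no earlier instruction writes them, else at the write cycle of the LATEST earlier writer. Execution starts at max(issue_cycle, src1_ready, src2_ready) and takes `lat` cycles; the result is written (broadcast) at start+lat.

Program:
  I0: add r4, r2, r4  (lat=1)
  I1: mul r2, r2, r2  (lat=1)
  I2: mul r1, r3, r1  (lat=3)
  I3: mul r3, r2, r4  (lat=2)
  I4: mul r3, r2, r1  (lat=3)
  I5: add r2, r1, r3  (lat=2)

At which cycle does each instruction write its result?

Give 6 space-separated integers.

I0 add r4: issue@1 deps=(None,None) exec_start@1 write@2
I1 mul r2: issue@2 deps=(None,None) exec_start@2 write@3
I2 mul r1: issue@3 deps=(None,None) exec_start@3 write@6
I3 mul r3: issue@4 deps=(1,0) exec_start@4 write@6
I4 mul r3: issue@5 deps=(1,2) exec_start@6 write@9
I5 add r2: issue@6 deps=(2,4) exec_start@9 write@11

Answer: 2 3 6 6 9 11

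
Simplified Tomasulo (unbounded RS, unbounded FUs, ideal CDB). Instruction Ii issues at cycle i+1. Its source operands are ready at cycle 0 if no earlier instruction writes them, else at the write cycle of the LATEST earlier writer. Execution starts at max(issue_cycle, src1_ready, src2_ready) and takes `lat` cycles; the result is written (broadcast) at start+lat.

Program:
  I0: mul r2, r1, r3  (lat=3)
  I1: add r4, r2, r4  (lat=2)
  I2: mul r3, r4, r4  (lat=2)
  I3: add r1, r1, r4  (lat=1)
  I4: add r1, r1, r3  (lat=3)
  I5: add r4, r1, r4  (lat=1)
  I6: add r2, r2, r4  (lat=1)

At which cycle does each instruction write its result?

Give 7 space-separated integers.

I0 mul r2: issue@1 deps=(None,None) exec_start@1 write@4
I1 add r4: issue@2 deps=(0,None) exec_start@4 write@6
I2 mul r3: issue@3 deps=(1,1) exec_start@6 write@8
I3 add r1: issue@4 deps=(None,1) exec_start@6 write@7
I4 add r1: issue@5 deps=(3,2) exec_start@8 write@11
I5 add r4: issue@6 deps=(4,1) exec_start@11 write@12
I6 add r2: issue@7 deps=(0,5) exec_start@12 write@13

Answer: 4 6 8 7 11 12 13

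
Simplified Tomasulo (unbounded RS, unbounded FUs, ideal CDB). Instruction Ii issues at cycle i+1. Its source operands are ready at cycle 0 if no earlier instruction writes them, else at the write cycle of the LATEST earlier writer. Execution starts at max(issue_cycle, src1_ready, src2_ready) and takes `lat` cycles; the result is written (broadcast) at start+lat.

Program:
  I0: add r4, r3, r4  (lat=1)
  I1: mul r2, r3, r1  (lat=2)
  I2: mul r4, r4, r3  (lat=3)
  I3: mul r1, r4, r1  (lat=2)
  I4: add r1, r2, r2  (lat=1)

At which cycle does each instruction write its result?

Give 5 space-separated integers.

Answer: 2 4 6 8 6

Derivation:
I0 add r4: issue@1 deps=(None,None) exec_start@1 write@2
I1 mul r2: issue@2 deps=(None,None) exec_start@2 write@4
I2 mul r4: issue@3 deps=(0,None) exec_start@3 write@6
I3 mul r1: issue@4 deps=(2,None) exec_start@6 write@8
I4 add r1: issue@5 deps=(1,1) exec_start@5 write@6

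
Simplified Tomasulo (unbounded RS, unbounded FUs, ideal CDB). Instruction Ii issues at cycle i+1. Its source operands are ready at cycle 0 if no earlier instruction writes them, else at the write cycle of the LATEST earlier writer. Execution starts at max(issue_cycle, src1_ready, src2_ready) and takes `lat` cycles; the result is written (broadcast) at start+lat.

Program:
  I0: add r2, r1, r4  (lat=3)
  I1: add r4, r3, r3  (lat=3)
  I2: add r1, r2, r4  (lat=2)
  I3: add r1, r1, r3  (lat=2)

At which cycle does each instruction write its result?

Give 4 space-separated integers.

I0 add r2: issue@1 deps=(None,None) exec_start@1 write@4
I1 add r4: issue@2 deps=(None,None) exec_start@2 write@5
I2 add r1: issue@3 deps=(0,1) exec_start@5 write@7
I3 add r1: issue@4 deps=(2,None) exec_start@7 write@9

Answer: 4 5 7 9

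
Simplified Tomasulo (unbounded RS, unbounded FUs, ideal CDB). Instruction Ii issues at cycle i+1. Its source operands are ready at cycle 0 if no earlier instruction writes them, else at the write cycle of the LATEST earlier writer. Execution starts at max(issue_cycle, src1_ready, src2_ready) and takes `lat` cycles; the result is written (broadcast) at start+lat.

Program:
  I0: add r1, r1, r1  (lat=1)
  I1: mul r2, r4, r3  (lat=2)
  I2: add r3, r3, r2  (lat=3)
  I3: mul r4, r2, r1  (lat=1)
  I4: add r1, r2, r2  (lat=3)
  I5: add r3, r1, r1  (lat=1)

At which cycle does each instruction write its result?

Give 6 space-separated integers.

I0 add r1: issue@1 deps=(None,None) exec_start@1 write@2
I1 mul r2: issue@2 deps=(None,None) exec_start@2 write@4
I2 add r3: issue@3 deps=(None,1) exec_start@4 write@7
I3 mul r4: issue@4 deps=(1,0) exec_start@4 write@5
I4 add r1: issue@5 deps=(1,1) exec_start@5 write@8
I5 add r3: issue@6 deps=(4,4) exec_start@8 write@9

Answer: 2 4 7 5 8 9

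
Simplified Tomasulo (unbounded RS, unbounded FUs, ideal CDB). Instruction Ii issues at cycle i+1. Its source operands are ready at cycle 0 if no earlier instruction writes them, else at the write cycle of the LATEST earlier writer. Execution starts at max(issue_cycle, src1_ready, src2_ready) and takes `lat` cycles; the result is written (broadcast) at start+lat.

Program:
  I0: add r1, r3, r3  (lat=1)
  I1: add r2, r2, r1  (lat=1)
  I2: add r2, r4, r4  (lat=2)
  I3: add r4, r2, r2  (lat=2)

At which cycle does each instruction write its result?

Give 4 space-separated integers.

I0 add r1: issue@1 deps=(None,None) exec_start@1 write@2
I1 add r2: issue@2 deps=(None,0) exec_start@2 write@3
I2 add r2: issue@3 deps=(None,None) exec_start@3 write@5
I3 add r4: issue@4 deps=(2,2) exec_start@5 write@7

Answer: 2 3 5 7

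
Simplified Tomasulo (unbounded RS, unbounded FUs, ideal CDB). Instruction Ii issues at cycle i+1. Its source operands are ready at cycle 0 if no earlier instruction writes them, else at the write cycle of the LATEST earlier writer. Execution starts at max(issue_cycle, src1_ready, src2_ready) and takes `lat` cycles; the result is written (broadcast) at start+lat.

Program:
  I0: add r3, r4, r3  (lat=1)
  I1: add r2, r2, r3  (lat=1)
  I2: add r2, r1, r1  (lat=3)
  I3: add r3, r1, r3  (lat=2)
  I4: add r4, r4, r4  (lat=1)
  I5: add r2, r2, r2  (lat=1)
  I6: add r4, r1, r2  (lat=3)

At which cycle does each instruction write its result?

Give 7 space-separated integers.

I0 add r3: issue@1 deps=(None,None) exec_start@1 write@2
I1 add r2: issue@2 deps=(None,0) exec_start@2 write@3
I2 add r2: issue@3 deps=(None,None) exec_start@3 write@6
I3 add r3: issue@4 deps=(None,0) exec_start@4 write@6
I4 add r4: issue@5 deps=(None,None) exec_start@5 write@6
I5 add r2: issue@6 deps=(2,2) exec_start@6 write@7
I6 add r4: issue@7 deps=(None,5) exec_start@7 write@10

Answer: 2 3 6 6 6 7 10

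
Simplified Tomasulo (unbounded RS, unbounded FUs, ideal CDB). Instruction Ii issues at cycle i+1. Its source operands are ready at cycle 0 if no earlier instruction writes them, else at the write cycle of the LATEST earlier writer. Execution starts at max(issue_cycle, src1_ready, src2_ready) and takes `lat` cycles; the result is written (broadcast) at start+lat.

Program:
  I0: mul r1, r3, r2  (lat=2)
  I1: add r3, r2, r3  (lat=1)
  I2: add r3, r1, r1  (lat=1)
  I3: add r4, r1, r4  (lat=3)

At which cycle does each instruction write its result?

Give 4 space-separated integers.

I0 mul r1: issue@1 deps=(None,None) exec_start@1 write@3
I1 add r3: issue@2 deps=(None,None) exec_start@2 write@3
I2 add r3: issue@3 deps=(0,0) exec_start@3 write@4
I3 add r4: issue@4 deps=(0,None) exec_start@4 write@7

Answer: 3 3 4 7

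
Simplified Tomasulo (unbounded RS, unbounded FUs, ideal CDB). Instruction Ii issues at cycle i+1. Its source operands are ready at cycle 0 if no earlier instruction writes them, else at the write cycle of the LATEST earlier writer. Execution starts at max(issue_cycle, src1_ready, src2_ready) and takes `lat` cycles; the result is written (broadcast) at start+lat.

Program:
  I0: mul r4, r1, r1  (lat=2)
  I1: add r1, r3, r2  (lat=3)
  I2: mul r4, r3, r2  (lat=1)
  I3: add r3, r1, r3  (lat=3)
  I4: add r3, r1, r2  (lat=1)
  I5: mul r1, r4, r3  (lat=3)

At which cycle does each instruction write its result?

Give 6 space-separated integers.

I0 mul r4: issue@1 deps=(None,None) exec_start@1 write@3
I1 add r1: issue@2 deps=(None,None) exec_start@2 write@5
I2 mul r4: issue@3 deps=(None,None) exec_start@3 write@4
I3 add r3: issue@4 deps=(1,None) exec_start@5 write@8
I4 add r3: issue@5 deps=(1,None) exec_start@5 write@6
I5 mul r1: issue@6 deps=(2,4) exec_start@6 write@9

Answer: 3 5 4 8 6 9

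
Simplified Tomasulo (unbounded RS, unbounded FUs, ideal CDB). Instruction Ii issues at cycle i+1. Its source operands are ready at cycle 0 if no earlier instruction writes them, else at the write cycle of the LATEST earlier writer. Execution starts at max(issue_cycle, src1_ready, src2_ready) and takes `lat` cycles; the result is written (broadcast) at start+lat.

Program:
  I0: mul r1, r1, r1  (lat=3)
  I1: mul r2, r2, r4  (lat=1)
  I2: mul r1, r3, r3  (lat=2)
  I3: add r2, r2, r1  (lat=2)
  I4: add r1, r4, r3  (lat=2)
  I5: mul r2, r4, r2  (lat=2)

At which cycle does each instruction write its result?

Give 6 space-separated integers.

Answer: 4 3 5 7 7 9

Derivation:
I0 mul r1: issue@1 deps=(None,None) exec_start@1 write@4
I1 mul r2: issue@2 deps=(None,None) exec_start@2 write@3
I2 mul r1: issue@3 deps=(None,None) exec_start@3 write@5
I3 add r2: issue@4 deps=(1,2) exec_start@5 write@7
I4 add r1: issue@5 deps=(None,None) exec_start@5 write@7
I5 mul r2: issue@6 deps=(None,3) exec_start@7 write@9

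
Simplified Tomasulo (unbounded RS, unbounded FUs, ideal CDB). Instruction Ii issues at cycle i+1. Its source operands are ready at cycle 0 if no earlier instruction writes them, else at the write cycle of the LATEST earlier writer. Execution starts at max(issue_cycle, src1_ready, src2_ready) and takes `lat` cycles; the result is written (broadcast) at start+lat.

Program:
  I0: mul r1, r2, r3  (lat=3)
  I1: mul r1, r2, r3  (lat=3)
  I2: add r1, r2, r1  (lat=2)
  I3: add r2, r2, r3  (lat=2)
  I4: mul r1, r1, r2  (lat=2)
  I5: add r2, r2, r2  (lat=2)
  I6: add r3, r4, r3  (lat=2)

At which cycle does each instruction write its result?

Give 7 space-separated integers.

I0 mul r1: issue@1 deps=(None,None) exec_start@1 write@4
I1 mul r1: issue@2 deps=(None,None) exec_start@2 write@5
I2 add r1: issue@3 deps=(None,1) exec_start@5 write@7
I3 add r2: issue@4 deps=(None,None) exec_start@4 write@6
I4 mul r1: issue@5 deps=(2,3) exec_start@7 write@9
I5 add r2: issue@6 deps=(3,3) exec_start@6 write@8
I6 add r3: issue@7 deps=(None,None) exec_start@7 write@9

Answer: 4 5 7 6 9 8 9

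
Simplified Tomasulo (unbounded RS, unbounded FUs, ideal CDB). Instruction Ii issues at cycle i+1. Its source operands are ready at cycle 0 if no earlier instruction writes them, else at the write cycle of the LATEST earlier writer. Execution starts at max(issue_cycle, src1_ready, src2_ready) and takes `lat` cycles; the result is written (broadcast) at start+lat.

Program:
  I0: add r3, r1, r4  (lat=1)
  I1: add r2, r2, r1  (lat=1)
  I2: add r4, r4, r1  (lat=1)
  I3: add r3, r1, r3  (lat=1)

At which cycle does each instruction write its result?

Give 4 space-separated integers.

Answer: 2 3 4 5

Derivation:
I0 add r3: issue@1 deps=(None,None) exec_start@1 write@2
I1 add r2: issue@2 deps=(None,None) exec_start@2 write@3
I2 add r4: issue@3 deps=(None,None) exec_start@3 write@4
I3 add r3: issue@4 deps=(None,0) exec_start@4 write@5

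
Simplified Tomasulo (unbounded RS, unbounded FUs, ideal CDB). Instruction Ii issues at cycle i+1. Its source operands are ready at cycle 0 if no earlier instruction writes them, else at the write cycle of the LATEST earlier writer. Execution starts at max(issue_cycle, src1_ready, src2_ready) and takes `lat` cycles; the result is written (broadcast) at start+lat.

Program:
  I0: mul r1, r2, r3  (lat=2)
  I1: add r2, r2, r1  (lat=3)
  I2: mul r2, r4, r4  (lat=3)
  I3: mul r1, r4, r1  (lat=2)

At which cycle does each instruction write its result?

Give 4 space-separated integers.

Answer: 3 6 6 6

Derivation:
I0 mul r1: issue@1 deps=(None,None) exec_start@1 write@3
I1 add r2: issue@2 deps=(None,0) exec_start@3 write@6
I2 mul r2: issue@3 deps=(None,None) exec_start@3 write@6
I3 mul r1: issue@4 deps=(None,0) exec_start@4 write@6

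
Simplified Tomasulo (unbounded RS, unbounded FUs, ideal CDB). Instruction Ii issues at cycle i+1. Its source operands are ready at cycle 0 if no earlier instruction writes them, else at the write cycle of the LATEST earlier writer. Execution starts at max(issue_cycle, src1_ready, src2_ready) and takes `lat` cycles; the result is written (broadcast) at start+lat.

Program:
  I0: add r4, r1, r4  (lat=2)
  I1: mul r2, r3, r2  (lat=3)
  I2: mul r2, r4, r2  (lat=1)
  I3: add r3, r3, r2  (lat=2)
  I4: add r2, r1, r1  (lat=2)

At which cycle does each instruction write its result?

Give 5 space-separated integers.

Answer: 3 5 6 8 7

Derivation:
I0 add r4: issue@1 deps=(None,None) exec_start@1 write@3
I1 mul r2: issue@2 deps=(None,None) exec_start@2 write@5
I2 mul r2: issue@3 deps=(0,1) exec_start@5 write@6
I3 add r3: issue@4 deps=(None,2) exec_start@6 write@8
I4 add r2: issue@5 deps=(None,None) exec_start@5 write@7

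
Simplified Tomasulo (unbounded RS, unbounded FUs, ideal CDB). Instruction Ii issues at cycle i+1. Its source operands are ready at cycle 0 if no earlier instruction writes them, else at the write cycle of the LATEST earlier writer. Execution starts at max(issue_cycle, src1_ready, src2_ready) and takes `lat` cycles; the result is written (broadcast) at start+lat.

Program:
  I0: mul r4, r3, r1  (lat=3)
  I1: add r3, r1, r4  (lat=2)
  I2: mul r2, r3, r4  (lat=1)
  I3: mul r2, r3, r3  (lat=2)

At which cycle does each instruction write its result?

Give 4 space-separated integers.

I0 mul r4: issue@1 deps=(None,None) exec_start@1 write@4
I1 add r3: issue@2 deps=(None,0) exec_start@4 write@6
I2 mul r2: issue@3 deps=(1,0) exec_start@6 write@7
I3 mul r2: issue@4 deps=(1,1) exec_start@6 write@8

Answer: 4 6 7 8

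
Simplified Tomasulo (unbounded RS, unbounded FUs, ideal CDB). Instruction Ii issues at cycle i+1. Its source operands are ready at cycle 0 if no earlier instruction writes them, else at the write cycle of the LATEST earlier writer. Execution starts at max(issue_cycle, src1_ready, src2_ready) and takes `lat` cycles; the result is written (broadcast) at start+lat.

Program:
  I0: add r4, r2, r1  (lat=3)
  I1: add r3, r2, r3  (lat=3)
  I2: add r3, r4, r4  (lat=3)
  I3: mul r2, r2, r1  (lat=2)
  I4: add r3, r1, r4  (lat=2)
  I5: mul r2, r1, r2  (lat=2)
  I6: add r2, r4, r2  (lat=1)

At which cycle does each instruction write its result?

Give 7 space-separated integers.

Answer: 4 5 7 6 7 8 9

Derivation:
I0 add r4: issue@1 deps=(None,None) exec_start@1 write@4
I1 add r3: issue@2 deps=(None,None) exec_start@2 write@5
I2 add r3: issue@3 deps=(0,0) exec_start@4 write@7
I3 mul r2: issue@4 deps=(None,None) exec_start@4 write@6
I4 add r3: issue@5 deps=(None,0) exec_start@5 write@7
I5 mul r2: issue@6 deps=(None,3) exec_start@6 write@8
I6 add r2: issue@7 deps=(0,5) exec_start@8 write@9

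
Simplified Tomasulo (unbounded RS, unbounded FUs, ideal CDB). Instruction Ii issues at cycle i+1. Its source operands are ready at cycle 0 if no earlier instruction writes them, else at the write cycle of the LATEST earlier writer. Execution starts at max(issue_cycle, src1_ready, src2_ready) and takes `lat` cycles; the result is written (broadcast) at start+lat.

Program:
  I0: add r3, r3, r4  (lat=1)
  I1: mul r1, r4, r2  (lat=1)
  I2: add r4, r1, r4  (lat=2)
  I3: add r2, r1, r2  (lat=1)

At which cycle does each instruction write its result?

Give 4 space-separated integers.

Answer: 2 3 5 5

Derivation:
I0 add r3: issue@1 deps=(None,None) exec_start@1 write@2
I1 mul r1: issue@2 deps=(None,None) exec_start@2 write@3
I2 add r4: issue@3 deps=(1,None) exec_start@3 write@5
I3 add r2: issue@4 deps=(1,None) exec_start@4 write@5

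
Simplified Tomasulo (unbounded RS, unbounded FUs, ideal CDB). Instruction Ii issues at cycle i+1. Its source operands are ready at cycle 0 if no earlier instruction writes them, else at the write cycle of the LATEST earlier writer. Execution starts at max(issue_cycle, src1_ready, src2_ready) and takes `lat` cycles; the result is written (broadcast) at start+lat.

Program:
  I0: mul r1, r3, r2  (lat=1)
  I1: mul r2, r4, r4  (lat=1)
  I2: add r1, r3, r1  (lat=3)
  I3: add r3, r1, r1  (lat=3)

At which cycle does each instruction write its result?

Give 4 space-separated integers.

Answer: 2 3 6 9

Derivation:
I0 mul r1: issue@1 deps=(None,None) exec_start@1 write@2
I1 mul r2: issue@2 deps=(None,None) exec_start@2 write@3
I2 add r1: issue@3 deps=(None,0) exec_start@3 write@6
I3 add r3: issue@4 deps=(2,2) exec_start@6 write@9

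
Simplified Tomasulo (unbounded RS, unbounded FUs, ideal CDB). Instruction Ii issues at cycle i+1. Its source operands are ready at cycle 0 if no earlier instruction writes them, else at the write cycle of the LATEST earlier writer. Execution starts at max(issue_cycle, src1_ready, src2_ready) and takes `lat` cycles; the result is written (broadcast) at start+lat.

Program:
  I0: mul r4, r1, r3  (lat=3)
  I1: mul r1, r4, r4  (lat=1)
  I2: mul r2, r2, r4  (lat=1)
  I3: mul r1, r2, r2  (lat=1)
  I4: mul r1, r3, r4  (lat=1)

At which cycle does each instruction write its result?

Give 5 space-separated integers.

I0 mul r4: issue@1 deps=(None,None) exec_start@1 write@4
I1 mul r1: issue@2 deps=(0,0) exec_start@4 write@5
I2 mul r2: issue@3 deps=(None,0) exec_start@4 write@5
I3 mul r1: issue@4 deps=(2,2) exec_start@5 write@6
I4 mul r1: issue@5 deps=(None,0) exec_start@5 write@6

Answer: 4 5 5 6 6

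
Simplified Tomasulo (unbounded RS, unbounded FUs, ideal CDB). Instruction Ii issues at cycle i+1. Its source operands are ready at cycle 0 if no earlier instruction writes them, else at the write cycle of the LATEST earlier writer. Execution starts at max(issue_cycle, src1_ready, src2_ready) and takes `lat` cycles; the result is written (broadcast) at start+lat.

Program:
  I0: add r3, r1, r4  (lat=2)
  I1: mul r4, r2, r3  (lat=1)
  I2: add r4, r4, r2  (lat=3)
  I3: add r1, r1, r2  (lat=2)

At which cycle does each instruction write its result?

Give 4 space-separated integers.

Answer: 3 4 7 6

Derivation:
I0 add r3: issue@1 deps=(None,None) exec_start@1 write@3
I1 mul r4: issue@2 deps=(None,0) exec_start@3 write@4
I2 add r4: issue@3 deps=(1,None) exec_start@4 write@7
I3 add r1: issue@4 deps=(None,None) exec_start@4 write@6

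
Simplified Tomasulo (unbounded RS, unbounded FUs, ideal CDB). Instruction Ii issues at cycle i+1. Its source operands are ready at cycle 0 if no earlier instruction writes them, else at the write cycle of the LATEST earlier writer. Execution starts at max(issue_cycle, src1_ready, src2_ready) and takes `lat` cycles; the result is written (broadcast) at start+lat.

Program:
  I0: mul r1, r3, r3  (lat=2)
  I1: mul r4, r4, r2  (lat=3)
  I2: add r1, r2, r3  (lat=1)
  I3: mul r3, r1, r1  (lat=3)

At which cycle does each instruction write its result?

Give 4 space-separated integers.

Answer: 3 5 4 7

Derivation:
I0 mul r1: issue@1 deps=(None,None) exec_start@1 write@3
I1 mul r4: issue@2 deps=(None,None) exec_start@2 write@5
I2 add r1: issue@3 deps=(None,None) exec_start@3 write@4
I3 mul r3: issue@4 deps=(2,2) exec_start@4 write@7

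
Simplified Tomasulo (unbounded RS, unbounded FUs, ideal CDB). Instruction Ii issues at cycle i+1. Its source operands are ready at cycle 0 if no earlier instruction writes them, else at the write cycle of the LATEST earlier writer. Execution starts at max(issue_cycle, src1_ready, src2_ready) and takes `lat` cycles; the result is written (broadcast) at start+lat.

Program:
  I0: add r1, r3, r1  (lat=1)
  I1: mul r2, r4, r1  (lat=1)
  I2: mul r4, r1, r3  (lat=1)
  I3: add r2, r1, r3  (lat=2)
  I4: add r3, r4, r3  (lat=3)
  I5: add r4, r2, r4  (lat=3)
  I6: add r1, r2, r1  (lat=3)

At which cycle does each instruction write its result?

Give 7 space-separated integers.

Answer: 2 3 4 6 8 9 10

Derivation:
I0 add r1: issue@1 deps=(None,None) exec_start@1 write@2
I1 mul r2: issue@2 deps=(None,0) exec_start@2 write@3
I2 mul r4: issue@3 deps=(0,None) exec_start@3 write@4
I3 add r2: issue@4 deps=(0,None) exec_start@4 write@6
I4 add r3: issue@5 deps=(2,None) exec_start@5 write@8
I5 add r4: issue@6 deps=(3,2) exec_start@6 write@9
I6 add r1: issue@7 deps=(3,0) exec_start@7 write@10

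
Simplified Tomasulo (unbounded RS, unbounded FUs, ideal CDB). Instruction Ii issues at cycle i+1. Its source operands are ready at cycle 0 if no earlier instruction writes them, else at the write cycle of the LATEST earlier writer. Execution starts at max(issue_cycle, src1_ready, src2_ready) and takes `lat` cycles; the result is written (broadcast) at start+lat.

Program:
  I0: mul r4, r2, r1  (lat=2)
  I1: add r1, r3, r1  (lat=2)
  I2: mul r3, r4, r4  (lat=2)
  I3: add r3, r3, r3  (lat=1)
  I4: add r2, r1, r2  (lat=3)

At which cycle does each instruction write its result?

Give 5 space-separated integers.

Answer: 3 4 5 6 8

Derivation:
I0 mul r4: issue@1 deps=(None,None) exec_start@1 write@3
I1 add r1: issue@2 deps=(None,None) exec_start@2 write@4
I2 mul r3: issue@3 deps=(0,0) exec_start@3 write@5
I3 add r3: issue@4 deps=(2,2) exec_start@5 write@6
I4 add r2: issue@5 deps=(1,None) exec_start@5 write@8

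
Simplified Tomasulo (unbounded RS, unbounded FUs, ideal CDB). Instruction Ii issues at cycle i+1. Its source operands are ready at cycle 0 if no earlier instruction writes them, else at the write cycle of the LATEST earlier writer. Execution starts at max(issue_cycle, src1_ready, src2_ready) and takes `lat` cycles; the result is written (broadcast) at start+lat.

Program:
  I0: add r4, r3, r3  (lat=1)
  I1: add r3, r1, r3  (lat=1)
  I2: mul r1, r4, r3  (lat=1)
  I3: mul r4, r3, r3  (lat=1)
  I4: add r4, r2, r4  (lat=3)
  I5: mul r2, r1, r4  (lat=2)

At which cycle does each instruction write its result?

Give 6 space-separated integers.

Answer: 2 3 4 5 8 10

Derivation:
I0 add r4: issue@1 deps=(None,None) exec_start@1 write@2
I1 add r3: issue@2 deps=(None,None) exec_start@2 write@3
I2 mul r1: issue@3 deps=(0,1) exec_start@3 write@4
I3 mul r4: issue@4 deps=(1,1) exec_start@4 write@5
I4 add r4: issue@5 deps=(None,3) exec_start@5 write@8
I5 mul r2: issue@6 deps=(2,4) exec_start@8 write@10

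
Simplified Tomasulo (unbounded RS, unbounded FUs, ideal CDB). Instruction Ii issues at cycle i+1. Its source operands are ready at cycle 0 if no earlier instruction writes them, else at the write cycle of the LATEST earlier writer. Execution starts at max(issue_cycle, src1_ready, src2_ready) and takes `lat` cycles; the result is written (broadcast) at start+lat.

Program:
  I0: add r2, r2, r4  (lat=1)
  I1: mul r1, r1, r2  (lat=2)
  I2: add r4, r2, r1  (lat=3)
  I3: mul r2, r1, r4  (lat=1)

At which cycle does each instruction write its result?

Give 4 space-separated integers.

Answer: 2 4 7 8

Derivation:
I0 add r2: issue@1 deps=(None,None) exec_start@1 write@2
I1 mul r1: issue@2 deps=(None,0) exec_start@2 write@4
I2 add r4: issue@3 deps=(0,1) exec_start@4 write@7
I3 mul r2: issue@4 deps=(1,2) exec_start@7 write@8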